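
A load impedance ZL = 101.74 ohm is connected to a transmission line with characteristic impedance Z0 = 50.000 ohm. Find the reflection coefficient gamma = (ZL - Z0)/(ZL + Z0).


gamma = (101.74 - 50.000) / (101.74 + 50.000) = 0.3410

0.3410


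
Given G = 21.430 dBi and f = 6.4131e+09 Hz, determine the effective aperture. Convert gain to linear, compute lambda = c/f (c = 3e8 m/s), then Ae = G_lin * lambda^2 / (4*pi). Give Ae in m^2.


lambda = c / f = 3.0000e+08 / 6.4131e+09 = 0.04677925 m
G_linear = 10^(21.430/10) = 138.9953
Ae = G_linear * lambda^2 / (4*pi) = 138.9953 * 0.04677925^2 / (4*pi) = 0.02420 m^2

0.02420 m^2


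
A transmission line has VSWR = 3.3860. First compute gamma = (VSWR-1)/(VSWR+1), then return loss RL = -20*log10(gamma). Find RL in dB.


gamma = (3.3860 - 1) / (3.3860 + 1) = 0.5440036
RL = -20 * log10(0.5440036) = 5.288 dB

5.288 dB


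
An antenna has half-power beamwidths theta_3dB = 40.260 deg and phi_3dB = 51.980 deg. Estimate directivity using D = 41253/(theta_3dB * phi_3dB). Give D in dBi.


D_linear = 41253 / (40.260 * 51.980) = 19.71267
D_dBi = 10 * log10(19.71267) = 12.95 dBi

12.95 dBi


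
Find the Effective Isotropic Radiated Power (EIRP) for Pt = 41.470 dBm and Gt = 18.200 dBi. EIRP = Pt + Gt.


EIRP = Pt + Gt = 41.470 + 18.200 = 59.67 dBm

59.67 dBm


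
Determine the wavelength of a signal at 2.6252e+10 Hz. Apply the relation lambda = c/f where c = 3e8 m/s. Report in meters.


lambda = c / f = 3.0000e+08 / 2.6252e+10 = 0.01143 m

0.01143 m


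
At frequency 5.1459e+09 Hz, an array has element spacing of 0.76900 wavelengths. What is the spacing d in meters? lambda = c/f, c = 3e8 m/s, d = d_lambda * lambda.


lambda = c / f = 3.0000e+08 / 5.1459e+09 = 0.05829884 m
d = 0.76900 * 0.05829884 = 0.04483 m

0.04483 m


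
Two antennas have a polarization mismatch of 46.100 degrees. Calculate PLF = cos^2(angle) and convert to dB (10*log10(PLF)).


PLF_linear = cos^2(46.100 deg) = 0.4808061
PLF_dB = 10 * log10(0.4808061) = -3.180 dB

-3.180 dB


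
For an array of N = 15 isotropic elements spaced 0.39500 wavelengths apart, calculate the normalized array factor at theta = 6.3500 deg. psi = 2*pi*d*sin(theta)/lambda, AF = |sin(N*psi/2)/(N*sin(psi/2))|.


psi = 2*pi*0.39500*sin(6.3500 deg) = 0.2744976 rad
AF = |sin(15*0.2744976/2) / (15*sin(0.2744976/2))| = 0.4304

0.4304


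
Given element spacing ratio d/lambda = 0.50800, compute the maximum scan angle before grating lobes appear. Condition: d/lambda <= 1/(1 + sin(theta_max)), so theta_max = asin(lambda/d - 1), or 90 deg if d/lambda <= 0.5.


lambda/d - 1 = 1/0.50800 - 1 = 0.9685039
theta_max = asin(0.9685039) = 75.58 deg

75.58 deg


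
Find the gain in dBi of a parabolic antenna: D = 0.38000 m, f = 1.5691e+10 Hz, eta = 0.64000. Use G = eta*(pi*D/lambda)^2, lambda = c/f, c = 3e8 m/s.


lambda = c / f = 3.0000e+08 / 1.5691e+10 = 0.01911924 m
G_linear = 0.64000 * (pi * 0.38000 / 0.01911924)^2 = 2495.202
G_dBi = 10 * log10(2495.202) = 33.97 dBi

33.97 dBi


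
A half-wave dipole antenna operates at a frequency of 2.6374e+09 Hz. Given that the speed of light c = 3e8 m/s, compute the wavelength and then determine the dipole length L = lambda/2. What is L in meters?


lambda = c / f = 3.0000e+08 / 2.6374e+09 = 0.1137484 m
L = lambda / 2 = 0.1137484 / 2 = 0.05687 m

0.05687 m


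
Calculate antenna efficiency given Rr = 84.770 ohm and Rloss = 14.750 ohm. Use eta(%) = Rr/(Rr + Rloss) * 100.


eta = 84.770 / (84.770 + 14.750) * 100 = 85.18%

85.18%


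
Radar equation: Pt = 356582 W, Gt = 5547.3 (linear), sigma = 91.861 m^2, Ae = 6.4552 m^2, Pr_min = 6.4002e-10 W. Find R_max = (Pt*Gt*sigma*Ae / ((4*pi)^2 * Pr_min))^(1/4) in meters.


R^4 = 356582*5547.3*91.861*6.4552 / ((4*pi)^2 * 6.4002e-10) = 1.160563e+19
R_max = 1.160563e+19^0.25 = 58367 m

58367 m


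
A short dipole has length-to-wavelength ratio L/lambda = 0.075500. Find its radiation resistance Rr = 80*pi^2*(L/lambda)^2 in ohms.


Rr = 80 * pi^2 * (0.075500)^2 = 80 * 9.869604 * 5.700250e-03 = 4.501 ohm

4.501 ohm


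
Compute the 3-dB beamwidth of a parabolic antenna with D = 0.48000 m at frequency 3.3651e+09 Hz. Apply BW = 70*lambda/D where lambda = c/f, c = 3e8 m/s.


lambda = c / f = 3.0000e+08 / 3.3651e+09 = 0.08915040 m
BW = 70 * 0.08915040 / 0.48000 = 13.00 deg

13.00 deg


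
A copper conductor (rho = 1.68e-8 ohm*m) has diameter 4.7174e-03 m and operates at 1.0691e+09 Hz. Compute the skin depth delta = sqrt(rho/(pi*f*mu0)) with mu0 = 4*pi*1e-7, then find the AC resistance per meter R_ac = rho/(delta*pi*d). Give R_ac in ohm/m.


delta = sqrt(1.68e-8 / (pi * 1.0691e+09 * 4*pi*1e-7)) = 1.995104e-06 m
R_ac = 1.68e-8 / (1.995104e-06 * pi * 4.7174e-03) = 0.5682 ohm/m

0.5682 ohm/m


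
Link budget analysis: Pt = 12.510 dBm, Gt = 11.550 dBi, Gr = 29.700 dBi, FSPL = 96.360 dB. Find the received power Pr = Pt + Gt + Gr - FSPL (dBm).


Pr = 12.510 + 11.550 + 29.700 - 96.360 = -42.60 dBm

-42.60 dBm


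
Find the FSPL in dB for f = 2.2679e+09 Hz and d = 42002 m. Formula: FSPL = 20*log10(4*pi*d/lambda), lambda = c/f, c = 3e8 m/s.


lambda = c / f = 3.0000e+08 / 2.2679e+09 = 0.1322810 m
FSPL = 20 * log10(4*pi*42002/0.1322810) = 132.0 dB

132.0 dB


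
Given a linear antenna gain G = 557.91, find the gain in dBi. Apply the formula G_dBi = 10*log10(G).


G_dBi = 10 * log10(557.91) = 27.47 dBi

27.47 dBi


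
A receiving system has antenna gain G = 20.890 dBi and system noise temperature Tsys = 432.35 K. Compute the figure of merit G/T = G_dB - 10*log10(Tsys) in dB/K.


G/T = 20.890 - 10*log10(432.35) = 20.890 - 26.35835 = -5.468 dB/K

-5.468 dB/K


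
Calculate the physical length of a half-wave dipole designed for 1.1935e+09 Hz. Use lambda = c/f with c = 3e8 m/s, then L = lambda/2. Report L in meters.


lambda = c / f = 3.0000e+08 / 1.1935e+09 = 0.2513615 m
L = lambda / 2 = 0.2513615 / 2 = 0.1257 m

0.1257 m


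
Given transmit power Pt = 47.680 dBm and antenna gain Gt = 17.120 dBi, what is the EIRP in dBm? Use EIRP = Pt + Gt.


EIRP = Pt + Gt = 47.680 + 17.120 = 64.80 dBm

64.80 dBm


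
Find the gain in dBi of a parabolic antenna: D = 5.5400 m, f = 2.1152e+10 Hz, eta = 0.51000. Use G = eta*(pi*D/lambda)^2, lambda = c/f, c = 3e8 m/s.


lambda = c / f = 3.0000e+08 / 2.1152e+10 = 0.01418306 m
G_linear = 0.51000 * (pi * 5.5400 / 0.01418306)^2 = 767979.4
G_dBi = 10 * log10(767979.4) = 58.85 dBi

58.85 dBi


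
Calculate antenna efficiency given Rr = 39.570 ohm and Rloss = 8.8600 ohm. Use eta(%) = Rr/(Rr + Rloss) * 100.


eta = 39.570 / (39.570 + 8.8600) * 100 = 81.71%

81.71%


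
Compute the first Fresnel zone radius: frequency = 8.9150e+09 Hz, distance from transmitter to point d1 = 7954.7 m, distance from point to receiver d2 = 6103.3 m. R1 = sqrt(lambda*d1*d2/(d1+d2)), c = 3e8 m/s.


lambda = c / f = 3.0000e+08 / 8.9150e+09 = 0.03365115 m
R1 = sqrt(0.03365115 * 7954.7 * 6103.3 / (7954.7 + 6103.3)) = 10.78 m

10.78 m


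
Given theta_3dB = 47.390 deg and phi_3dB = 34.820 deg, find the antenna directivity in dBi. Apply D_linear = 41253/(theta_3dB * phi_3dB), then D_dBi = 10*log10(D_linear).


D_linear = 41253 / (47.390 * 34.820) = 25.00000
D_dBi = 10 * log10(25.00000) = 13.98 dBi

13.98 dBi


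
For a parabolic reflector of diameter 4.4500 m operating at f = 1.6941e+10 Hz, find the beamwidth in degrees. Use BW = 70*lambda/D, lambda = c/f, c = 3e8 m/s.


lambda = c / f = 3.0000e+08 / 1.6941e+10 = 0.01770852 m
BW = 70 * 0.01770852 / 4.4500 = 0.2786 deg

0.2786 deg


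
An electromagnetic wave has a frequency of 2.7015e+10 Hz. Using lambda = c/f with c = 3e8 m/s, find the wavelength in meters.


lambda = c / f = 3.0000e+08 / 2.7015e+10 = 0.01110 m

0.01110 m


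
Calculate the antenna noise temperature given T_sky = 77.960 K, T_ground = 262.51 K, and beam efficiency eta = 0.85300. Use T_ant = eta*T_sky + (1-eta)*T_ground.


T_ant = 0.85300 * 77.960 + (1 - 0.85300) * 262.51 = 105.1 K

105.1 K


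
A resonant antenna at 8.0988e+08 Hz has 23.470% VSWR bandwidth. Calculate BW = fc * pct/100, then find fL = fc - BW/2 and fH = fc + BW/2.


BW = 8.0988e+08 * 23.470/100 = 1.900788e+08 Hz
fL = 8.0988e+08 - 1.900788e+08/2 = 7.148e+08 Hz
fH = 8.0988e+08 + 1.900788e+08/2 = 9.049e+08 Hz

BW=1.901e+08 Hz, fL=7.148e+08 Hz, fH=9.049e+08 Hz


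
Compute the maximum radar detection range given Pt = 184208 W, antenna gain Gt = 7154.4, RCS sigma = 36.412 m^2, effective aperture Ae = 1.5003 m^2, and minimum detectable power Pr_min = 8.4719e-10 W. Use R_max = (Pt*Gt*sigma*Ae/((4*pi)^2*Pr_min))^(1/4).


R^4 = 184208*7154.4*36.412*1.5003 / ((4*pi)^2 * 8.4719e-10) = 5.381506e+17
R_max = 5.381506e+17^0.25 = 27085 m

27085 m


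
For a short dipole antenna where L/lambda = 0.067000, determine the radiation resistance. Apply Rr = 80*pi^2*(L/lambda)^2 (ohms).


Rr = 80 * pi^2 * (0.067000)^2 = 80 * 9.869604 * 4.489000e-03 = 3.544 ohm

3.544 ohm


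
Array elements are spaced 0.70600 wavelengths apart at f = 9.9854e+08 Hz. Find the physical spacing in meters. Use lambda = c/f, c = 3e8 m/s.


lambda = c / f = 3.0000e+08 / 9.9854e+08 = 0.3004386 m
d = 0.70600 * 0.3004386 = 0.2121 m

0.2121 m


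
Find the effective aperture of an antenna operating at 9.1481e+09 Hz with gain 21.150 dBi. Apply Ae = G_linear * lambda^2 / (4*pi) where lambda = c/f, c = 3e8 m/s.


lambda = c / f = 3.0000e+08 / 9.1481e+09 = 0.03279369 m
G_linear = 10^(21.150/10) = 130.3167
Ae = G_linear * lambda^2 / (4*pi) = 130.3167 * 0.03279369^2 / (4*pi) = 0.01115 m^2

0.01115 m^2


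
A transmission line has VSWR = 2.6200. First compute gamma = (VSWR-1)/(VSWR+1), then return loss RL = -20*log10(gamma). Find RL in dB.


gamma = (2.6200 - 1) / (2.6200 + 1) = 0.4475138
RL = -20 * log10(0.4475138) = 6.984 dB

6.984 dB


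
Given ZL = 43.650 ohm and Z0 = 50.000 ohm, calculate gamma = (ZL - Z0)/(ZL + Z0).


gamma = (43.650 - 50.000) / (43.650 + 50.000) = -0.06781

-0.06781


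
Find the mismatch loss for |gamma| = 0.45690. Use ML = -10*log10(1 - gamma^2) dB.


ML = -10 * log10(1 - 0.45690^2) = -10 * log10(0.79124239) = 1.017 dB

1.017 dB


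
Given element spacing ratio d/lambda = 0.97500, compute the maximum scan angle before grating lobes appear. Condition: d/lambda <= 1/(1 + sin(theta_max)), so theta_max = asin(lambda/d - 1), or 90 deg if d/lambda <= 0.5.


lambda/d - 1 = 1/0.97500 - 1 = 0.02564103
theta_max = asin(0.02564103) = 1.469 deg

1.469 deg


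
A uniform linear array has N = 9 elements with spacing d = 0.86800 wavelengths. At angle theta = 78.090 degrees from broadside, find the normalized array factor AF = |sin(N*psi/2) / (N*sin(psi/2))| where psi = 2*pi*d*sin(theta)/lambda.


psi = 2*pi*0.86800*sin(78.090 deg) = 5.336401 rad
AF = |sin(9*5.336401/2) / (9*sin(5.336401/2))| = 0.2193

0.2193


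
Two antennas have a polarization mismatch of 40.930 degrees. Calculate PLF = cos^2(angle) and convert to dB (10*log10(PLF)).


PLF_linear = cos^2(40.930 deg) = 0.5707962
PLF_dB = 10 * log10(0.5707962) = -2.435 dB

-2.435 dB


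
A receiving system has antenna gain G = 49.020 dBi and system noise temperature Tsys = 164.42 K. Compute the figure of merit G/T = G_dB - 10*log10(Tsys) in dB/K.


G/T = 49.020 - 10*log10(164.42) = 49.020 - 22.15955 = 26.86 dB/K

26.86 dB/K


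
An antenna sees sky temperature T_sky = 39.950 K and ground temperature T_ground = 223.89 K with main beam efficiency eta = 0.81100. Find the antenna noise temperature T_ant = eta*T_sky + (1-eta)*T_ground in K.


T_ant = 0.81100 * 39.950 + (1 - 0.81100) * 223.89 = 74.71 K

74.71 K


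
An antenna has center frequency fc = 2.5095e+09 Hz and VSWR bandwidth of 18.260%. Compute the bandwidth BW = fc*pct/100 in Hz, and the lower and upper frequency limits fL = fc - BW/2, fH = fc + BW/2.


BW = 2.5095e+09 * 18.260/100 = 4.582347e+08 Hz
fL = 2.5095e+09 - 4.582347e+08/2 = 2.280e+09 Hz
fH = 2.5095e+09 + 4.582347e+08/2 = 2.739e+09 Hz

BW=4.582e+08 Hz, fL=2.280e+09 Hz, fH=2.739e+09 Hz


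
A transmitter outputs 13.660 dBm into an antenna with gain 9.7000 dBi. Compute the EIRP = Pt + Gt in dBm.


EIRP = Pt + Gt = 13.660 + 9.7000 = 23.36 dBm

23.36 dBm


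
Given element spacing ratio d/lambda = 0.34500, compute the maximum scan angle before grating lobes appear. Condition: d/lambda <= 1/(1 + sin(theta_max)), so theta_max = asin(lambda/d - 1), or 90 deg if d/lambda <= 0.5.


lambda/d - 1 = 1/0.34500 - 1 = 1.898551 >= 1
d/lambda <= 0.5, so the array can scan to endfire without grating lobes: theta_max = 90 deg

90 deg


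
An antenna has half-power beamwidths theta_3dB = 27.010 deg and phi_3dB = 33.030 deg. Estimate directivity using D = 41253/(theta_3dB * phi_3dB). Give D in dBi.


D_linear = 41253 / (27.010 * 33.030) = 46.24048
D_dBi = 10 * log10(46.24048) = 16.65 dBi

16.65 dBi


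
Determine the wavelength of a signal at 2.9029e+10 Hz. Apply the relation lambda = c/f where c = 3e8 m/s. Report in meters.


lambda = c / f = 3.0000e+08 / 2.9029e+10 = 0.01033 m

0.01033 m


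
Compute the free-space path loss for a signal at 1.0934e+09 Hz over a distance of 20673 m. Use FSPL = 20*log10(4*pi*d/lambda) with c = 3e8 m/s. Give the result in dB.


lambda = c / f = 3.0000e+08 / 1.0934e+09 = 0.2743735 m
FSPL = 20 * log10(4*pi*20673/0.2743735) = 119.5 dB

119.5 dB


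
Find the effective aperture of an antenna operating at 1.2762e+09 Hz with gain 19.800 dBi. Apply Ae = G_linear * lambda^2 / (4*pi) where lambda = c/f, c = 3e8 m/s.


lambda = c / f = 3.0000e+08 / 1.2762e+09 = 0.2350729 m
G_linear = 10^(19.800/10) = 95.49926
Ae = G_linear * lambda^2 / (4*pi) = 95.49926 * 0.2350729^2 / (4*pi) = 0.4199 m^2

0.4199 m^2


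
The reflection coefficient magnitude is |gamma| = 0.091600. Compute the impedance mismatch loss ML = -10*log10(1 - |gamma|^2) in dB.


ML = -10 * log10(1 - 0.091600^2) = -10 * log10(0.99160944) = 0.03659 dB

0.03659 dB


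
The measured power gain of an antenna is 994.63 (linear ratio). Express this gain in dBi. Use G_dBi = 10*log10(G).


G_dBi = 10 * log10(994.63) = 29.98 dBi

29.98 dBi


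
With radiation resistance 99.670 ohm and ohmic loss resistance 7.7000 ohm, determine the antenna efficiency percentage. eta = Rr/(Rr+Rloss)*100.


eta = 99.670 / (99.670 + 7.7000) * 100 = 92.83%

92.83%


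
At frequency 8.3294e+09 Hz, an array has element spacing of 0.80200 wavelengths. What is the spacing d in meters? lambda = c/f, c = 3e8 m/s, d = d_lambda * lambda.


lambda = c / f = 3.0000e+08 / 8.3294e+09 = 0.03601700 m
d = 0.80200 * 0.03601700 = 0.02889 m

0.02889 m


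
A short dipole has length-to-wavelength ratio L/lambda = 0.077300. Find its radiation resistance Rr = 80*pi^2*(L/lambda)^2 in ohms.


Rr = 80 * pi^2 * (0.077300)^2 = 80 * 9.869604 * 5.975290e-03 = 4.718 ohm

4.718 ohm


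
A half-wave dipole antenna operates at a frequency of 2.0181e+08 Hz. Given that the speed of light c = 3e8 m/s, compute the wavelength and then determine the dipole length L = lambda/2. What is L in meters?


lambda = c / f = 3.0000e+08 / 2.0181e+08 = 1.486547 m
L = lambda / 2 = 1.486547 / 2 = 0.7433 m

0.7433 m


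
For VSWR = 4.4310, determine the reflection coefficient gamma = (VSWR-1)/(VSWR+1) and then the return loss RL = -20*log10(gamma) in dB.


gamma = (4.4310 - 1) / (4.4310 + 1) = 0.6317437
RL = -20 * log10(0.6317437) = 3.989 dB

3.989 dB


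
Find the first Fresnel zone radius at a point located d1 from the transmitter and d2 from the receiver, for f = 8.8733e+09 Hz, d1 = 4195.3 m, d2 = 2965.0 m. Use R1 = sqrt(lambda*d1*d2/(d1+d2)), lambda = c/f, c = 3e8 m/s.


lambda = c / f = 3.0000e+08 / 8.8733e+09 = 0.03380929 m
R1 = sqrt(0.03380929 * 4195.3 * 2965.0 / (4195.3 + 2965.0)) = 7.664 m

7.664 m


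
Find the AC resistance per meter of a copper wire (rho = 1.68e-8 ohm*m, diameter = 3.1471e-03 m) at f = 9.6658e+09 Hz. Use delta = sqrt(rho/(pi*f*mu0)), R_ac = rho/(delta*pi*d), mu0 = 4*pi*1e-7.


delta = sqrt(1.68e-8 / (pi * 9.6658e+09 * 4*pi*1e-7)) = 6.635228e-07 m
R_ac = 1.68e-8 / (6.635228e-07 * pi * 3.1471e-03) = 2.561 ohm/m

2.561 ohm/m


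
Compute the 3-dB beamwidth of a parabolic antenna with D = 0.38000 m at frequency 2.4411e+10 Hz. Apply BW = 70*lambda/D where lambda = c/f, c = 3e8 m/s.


lambda = c / f = 3.0000e+08 / 2.4411e+10 = 0.01228954 m
BW = 70 * 0.01228954 / 0.38000 = 2.264 deg

2.264 deg


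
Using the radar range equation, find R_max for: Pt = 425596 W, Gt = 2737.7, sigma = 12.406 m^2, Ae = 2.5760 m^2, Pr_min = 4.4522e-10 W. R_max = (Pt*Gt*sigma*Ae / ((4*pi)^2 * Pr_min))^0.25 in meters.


R^4 = 425596*2737.7*12.406*2.5760 / ((4*pi)^2 * 4.4522e-10) = 5.296228e+17
R_max = 5.296228e+17^0.25 = 26977 m

26977 m


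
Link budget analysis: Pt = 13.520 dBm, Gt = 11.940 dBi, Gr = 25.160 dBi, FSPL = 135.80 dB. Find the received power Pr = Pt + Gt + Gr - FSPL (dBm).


Pr = 13.520 + 11.940 + 25.160 - 135.80 = -85.18 dBm

-85.18 dBm


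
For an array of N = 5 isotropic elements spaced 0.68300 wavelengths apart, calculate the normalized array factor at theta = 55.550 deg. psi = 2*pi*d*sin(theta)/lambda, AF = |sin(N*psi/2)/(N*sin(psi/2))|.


psi = 2*pi*0.68300*sin(55.550 deg) = 3.538788 rad
AF = |sin(5*3.538788/2) / (5*sin(3.538788/2))| = 0.1114

0.1114


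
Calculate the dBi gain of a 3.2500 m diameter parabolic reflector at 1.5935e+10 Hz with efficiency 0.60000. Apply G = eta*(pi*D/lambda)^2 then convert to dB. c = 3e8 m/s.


lambda = c / f = 3.0000e+08 / 1.5935e+10 = 0.01882648 m
G_linear = 0.60000 * (pi * 3.2500 / 0.01882648)^2 = 176473.5
G_dBi = 10 * log10(176473.5) = 52.47 dBi

52.47 dBi


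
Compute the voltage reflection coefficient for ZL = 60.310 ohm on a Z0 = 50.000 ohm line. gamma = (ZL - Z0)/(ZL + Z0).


gamma = (60.310 - 50.000) / (60.310 + 50.000) = 0.09346

0.09346


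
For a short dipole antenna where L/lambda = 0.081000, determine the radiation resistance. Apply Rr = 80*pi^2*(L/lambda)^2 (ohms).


Rr = 80 * pi^2 * (0.081000)^2 = 80 * 9.869604 * 6.561000e-03 = 5.180 ohm

5.180 ohm


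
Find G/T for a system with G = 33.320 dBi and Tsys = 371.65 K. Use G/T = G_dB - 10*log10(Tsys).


G/T = 33.320 - 10*log10(371.65) = 33.320 - 25.70134 = 7.619 dB/K

7.619 dB/K


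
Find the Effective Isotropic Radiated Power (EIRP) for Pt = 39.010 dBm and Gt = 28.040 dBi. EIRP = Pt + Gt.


EIRP = Pt + Gt = 39.010 + 28.040 = 67.05 dBm

67.05 dBm


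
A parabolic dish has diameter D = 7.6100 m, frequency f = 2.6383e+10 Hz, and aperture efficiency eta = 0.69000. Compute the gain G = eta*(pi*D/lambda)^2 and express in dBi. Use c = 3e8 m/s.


lambda = c / f = 3.0000e+08 / 2.6383e+10 = 0.01137096 m
G_linear = 0.69000 * (pi * 7.6100 / 0.01137096)^2 = 3.050169e+06
G_dBi = 10 * log10(3.050169e+06) = 64.84 dBi

64.84 dBi


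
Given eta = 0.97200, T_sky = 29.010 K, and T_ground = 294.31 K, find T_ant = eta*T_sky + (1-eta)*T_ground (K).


T_ant = 0.97200 * 29.010 + (1 - 0.97200) * 294.31 = 36.44 K

36.44 K


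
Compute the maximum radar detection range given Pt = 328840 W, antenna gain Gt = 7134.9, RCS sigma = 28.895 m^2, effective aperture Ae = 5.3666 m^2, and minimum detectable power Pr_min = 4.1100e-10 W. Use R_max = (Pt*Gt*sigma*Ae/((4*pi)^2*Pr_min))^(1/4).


R^4 = 328840*7134.9*28.895*5.3666 / ((4*pi)^2 * 4.1100e-10) = 5.605739e+18
R_max = 5.605739e+18^0.25 = 48658 m

48658 m


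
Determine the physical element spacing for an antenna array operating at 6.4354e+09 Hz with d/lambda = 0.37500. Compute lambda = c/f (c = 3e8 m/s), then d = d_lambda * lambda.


lambda = c / f = 3.0000e+08 / 6.4354e+09 = 0.04661715 m
d = 0.37500 * 0.04661715 = 0.01748 m

0.01748 m


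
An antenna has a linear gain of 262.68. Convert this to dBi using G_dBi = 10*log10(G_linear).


G_dBi = 10 * log10(262.68) = 24.19 dBi

24.19 dBi


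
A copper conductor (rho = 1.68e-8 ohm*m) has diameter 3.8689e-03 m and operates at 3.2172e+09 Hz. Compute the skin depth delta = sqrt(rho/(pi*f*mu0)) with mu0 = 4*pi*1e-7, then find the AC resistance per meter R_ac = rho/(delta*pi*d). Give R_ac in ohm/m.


delta = sqrt(1.68e-8 / (pi * 3.2172e+09 * 4*pi*1e-7)) = 1.150100e-06 m
R_ac = 1.68e-8 / (1.150100e-06 * pi * 3.8689e-03) = 1.202 ohm/m

1.202 ohm/m


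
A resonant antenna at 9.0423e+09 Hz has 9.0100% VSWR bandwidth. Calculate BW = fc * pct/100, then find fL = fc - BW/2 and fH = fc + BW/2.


BW = 9.0423e+09 * 9.0100/100 = 8.147112e+08 Hz
fL = 9.0423e+09 - 8.147112e+08/2 = 8.635e+09 Hz
fH = 9.0423e+09 + 8.147112e+08/2 = 9.450e+09 Hz

BW=8.147e+08 Hz, fL=8.635e+09 Hz, fH=9.450e+09 Hz


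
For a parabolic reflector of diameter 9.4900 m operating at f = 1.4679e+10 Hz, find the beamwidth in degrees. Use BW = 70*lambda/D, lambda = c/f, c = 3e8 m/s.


lambda = c / f = 3.0000e+08 / 1.4679e+10 = 0.02043736 m
BW = 70 * 0.02043736 / 9.4900 = 0.1507 deg

0.1507 deg


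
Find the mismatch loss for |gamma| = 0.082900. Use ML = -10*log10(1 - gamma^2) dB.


ML = -10 * log10(1 - 0.082900^2) = -10 * log10(0.99312759) = 0.02995 dB

0.02995 dB


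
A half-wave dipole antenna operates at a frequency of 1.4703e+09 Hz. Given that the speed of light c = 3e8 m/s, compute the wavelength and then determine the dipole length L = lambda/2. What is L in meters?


lambda = c / f = 3.0000e+08 / 1.4703e+09 = 0.2040400 m
L = lambda / 2 = 0.2040400 / 2 = 0.1020 m

0.1020 m


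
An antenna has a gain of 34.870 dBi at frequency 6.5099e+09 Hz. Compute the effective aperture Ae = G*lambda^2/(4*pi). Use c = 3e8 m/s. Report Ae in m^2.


lambda = c / f = 3.0000e+08 / 6.5099e+09 = 0.04608366 m
G_linear = 10^(34.870/10) = 3069.022
Ae = G_linear * lambda^2 / (4*pi) = 3069.022 * 0.04608366^2 / (4*pi) = 0.5187 m^2

0.5187 m^2


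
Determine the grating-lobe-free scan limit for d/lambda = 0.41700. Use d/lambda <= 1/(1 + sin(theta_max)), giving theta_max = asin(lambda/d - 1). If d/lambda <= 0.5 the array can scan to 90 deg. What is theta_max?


lambda/d - 1 = 1/0.41700 - 1 = 1.398082 >= 1
d/lambda <= 0.5, so the array can scan to endfire without grating lobes: theta_max = 90 deg

90 deg


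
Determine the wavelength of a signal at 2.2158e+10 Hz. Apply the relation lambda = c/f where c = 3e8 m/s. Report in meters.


lambda = c / f = 3.0000e+08 / 2.2158e+10 = 0.01354 m

0.01354 m


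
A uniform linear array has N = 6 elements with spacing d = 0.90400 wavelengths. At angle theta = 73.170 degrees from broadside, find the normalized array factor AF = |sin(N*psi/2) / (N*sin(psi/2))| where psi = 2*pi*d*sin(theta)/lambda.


psi = 2*pi*0.90400*sin(73.170 deg) = 5.436714 rad
AF = |sin(6*5.436714/2) / (6*sin(5.436714/2))| = 0.2299

0.2299


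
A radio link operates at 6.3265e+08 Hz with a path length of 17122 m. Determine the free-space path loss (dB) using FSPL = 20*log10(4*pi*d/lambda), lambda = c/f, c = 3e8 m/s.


lambda = c / f = 3.0000e+08 / 6.3265e+08 = 0.4741958 m
FSPL = 20 * log10(4*pi*17122/0.4741958) = 113.1 dB

113.1 dB


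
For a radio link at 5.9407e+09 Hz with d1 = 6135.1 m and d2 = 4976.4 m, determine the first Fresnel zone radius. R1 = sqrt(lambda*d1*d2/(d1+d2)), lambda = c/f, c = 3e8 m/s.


lambda = c / f = 3.0000e+08 / 5.9407e+09 = 0.05049910 m
R1 = sqrt(0.05049910 * 6135.1 * 4976.4 / (6135.1 + 4976.4)) = 11.78 m

11.78 m


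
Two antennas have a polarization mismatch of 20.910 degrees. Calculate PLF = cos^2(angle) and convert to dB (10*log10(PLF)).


PLF_linear = cos^2(20.910 deg) = 0.8726216
PLF_dB = 10 * log10(0.8726216) = -0.5917 dB

-0.5917 dB


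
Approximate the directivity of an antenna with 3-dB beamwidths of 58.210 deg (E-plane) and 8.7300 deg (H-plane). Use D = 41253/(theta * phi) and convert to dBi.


D_linear = 41253 / (58.210 * 8.7300) = 81.17900
D_dBi = 10 * log10(81.17900) = 19.09 dBi

19.09 dBi


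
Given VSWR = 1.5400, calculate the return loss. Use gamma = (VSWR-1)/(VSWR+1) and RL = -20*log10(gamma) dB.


gamma = (1.5400 - 1) / (1.5400 + 1) = 0.2125984
RL = -20 * log10(0.2125984) = 13.45 dB

13.45 dB


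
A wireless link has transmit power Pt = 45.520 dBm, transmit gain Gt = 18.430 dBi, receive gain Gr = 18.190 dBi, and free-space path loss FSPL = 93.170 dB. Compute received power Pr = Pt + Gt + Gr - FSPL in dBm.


Pr = 45.520 + 18.430 + 18.190 - 93.170 = -11.03 dBm

-11.03 dBm


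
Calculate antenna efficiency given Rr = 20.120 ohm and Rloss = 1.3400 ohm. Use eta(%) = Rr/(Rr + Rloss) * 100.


eta = 20.120 / (20.120 + 1.3400) * 100 = 93.76%

93.76%


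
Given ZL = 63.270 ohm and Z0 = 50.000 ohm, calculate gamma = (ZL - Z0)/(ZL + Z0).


gamma = (63.270 - 50.000) / (63.270 + 50.000) = 0.1172

0.1172


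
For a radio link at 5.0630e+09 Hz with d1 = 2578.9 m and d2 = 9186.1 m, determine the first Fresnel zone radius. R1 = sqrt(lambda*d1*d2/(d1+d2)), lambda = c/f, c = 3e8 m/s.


lambda = c / f = 3.0000e+08 / 5.0630e+09 = 0.05925341 m
R1 = sqrt(0.05925341 * 2578.9 * 9186.1 / (2578.9 + 9186.1)) = 10.92 m

10.92 m


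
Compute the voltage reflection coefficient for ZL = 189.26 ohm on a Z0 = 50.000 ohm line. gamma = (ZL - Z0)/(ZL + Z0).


gamma = (189.26 - 50.000) / (189.26 + 50.000) = 0.5820

0.5820


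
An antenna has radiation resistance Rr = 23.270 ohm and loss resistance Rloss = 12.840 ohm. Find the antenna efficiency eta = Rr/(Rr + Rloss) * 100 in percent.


eta = 23.270 / (23.270 + 12.840) * 100 = 64.44%

64.44%


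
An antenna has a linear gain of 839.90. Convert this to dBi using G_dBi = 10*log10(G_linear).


G_dBi = 10 * log10(839.90) = 29.24 dBi

29.24 dBi


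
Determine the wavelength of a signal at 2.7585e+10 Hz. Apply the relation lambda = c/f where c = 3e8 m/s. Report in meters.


lambda = c / f = 3.0000e+08 / 2.7585e+10 = 0.01088 m

0.01088 m


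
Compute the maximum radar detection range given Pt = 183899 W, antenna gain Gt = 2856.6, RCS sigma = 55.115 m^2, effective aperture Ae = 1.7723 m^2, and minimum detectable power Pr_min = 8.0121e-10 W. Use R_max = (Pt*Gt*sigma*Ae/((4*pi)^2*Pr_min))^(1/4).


R^4 = 183899*2856.6*55.115*1.7723 / ((4*pi)^2 * 8.0121e-10) = 4.055737e+17
R_max = 4.055737e+17^0.25 = 25236 m

25236 m


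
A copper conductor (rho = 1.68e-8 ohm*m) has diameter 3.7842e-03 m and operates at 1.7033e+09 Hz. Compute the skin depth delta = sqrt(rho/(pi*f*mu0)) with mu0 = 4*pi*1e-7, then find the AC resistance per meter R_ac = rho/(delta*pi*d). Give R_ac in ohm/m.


delta = sqrt(1.68e-8 / (pi * 1.7033e+09 * 4*pi*1e-7)) = 1.580626e-06 m
R_ac = 1.68e-8 / (1.580626e-06 * pi * 3.7842e-03) = 0.8940 ohm/m

0.8940 ohm/m


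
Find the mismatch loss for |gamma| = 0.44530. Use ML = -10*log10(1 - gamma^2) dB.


ML = -10 * log10(1 - 0.44530^2) = -10 * log10(0.80170791) = 0.9598 dB

0.9598 dB


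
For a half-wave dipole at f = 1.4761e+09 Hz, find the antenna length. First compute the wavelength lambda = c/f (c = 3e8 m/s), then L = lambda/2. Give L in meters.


lambda = c / f = 3.0000e+08 / 1.4761e+09 = 0.2032383 m
L = lambda / 2 = 0.2032383 / 2 = 0.1016 m

0.1016 m


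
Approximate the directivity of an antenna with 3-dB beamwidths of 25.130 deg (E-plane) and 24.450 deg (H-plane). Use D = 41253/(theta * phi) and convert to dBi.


D_linear = 41253 / (25.130 * 24.450) = 67.14044
D_dBi = 10 * log10(67.14044) = 18.27 dBi

18.27 dBi


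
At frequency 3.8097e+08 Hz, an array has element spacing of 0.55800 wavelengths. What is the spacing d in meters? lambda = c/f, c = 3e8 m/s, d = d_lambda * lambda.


lambda = c / f = 3.0000e+08 / 3.8097e+08 = 0.7874636 m
d = 0.55800 * 0.7874636 = 0.4394 m

0.4394 m


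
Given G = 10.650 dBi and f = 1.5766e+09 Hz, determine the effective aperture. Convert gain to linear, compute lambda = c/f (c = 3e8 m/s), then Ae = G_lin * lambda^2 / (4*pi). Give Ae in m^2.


lambda = c / f = 3.0000e+08 / 1.5766e+09 = 0.1902829 m
G_linear = 10^(10.650/10) = 11.61449
Ae = G_linear * lambda^2 / (4*pi) = 11.61449 * 0.1902829^2 / (4*pi) = 0.03346 m^2

0.03346 m^2


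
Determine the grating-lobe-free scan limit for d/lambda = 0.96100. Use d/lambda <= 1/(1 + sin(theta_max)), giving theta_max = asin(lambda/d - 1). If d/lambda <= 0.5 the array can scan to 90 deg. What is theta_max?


lambda/d - 1 = 1/0.96100 - 1 = 0.04058273
theta_max = asin(0.04058273) = 2.326 deg

2.326 deg


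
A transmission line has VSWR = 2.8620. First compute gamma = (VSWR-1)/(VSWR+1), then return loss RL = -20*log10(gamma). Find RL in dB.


gamma = (2.8620 - 1) / (2.8620 + 1) = 0.4821336
RL = -20 * log10(0.4821336) = 6.337 dB

6.337 dB


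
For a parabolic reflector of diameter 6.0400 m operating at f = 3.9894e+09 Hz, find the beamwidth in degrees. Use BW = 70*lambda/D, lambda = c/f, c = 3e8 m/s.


lambda = c / f = 3.0000e+08 / 3.9894e+09 = 0.07519928 m
BW = 70 * 0.07519928 / 6.0400 = 0.8715 deg

0.8715 deg


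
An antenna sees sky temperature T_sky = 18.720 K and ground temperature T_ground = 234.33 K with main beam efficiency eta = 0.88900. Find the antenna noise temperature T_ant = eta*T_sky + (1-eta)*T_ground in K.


T_ant = 0.88900 * 18.720 + (1 - 0.88900) * 234.33 = 42.65 K

42.65 K


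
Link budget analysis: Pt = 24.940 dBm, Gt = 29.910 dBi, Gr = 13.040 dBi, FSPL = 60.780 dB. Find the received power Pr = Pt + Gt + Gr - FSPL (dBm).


Pr = 24.940 + 29.910 + 13.040 - 60.780 = 7.11 dBm

7.11 dBm


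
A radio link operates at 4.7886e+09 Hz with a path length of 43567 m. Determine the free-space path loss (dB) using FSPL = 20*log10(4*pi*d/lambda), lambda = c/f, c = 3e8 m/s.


lambda = c / f = 3.0000e+08 / 4.7886e+09 = 0.06264879 m
FSPL = 20 * log10(4*pi*43567/0.06264879) = 138.8 dB

138.8 dB


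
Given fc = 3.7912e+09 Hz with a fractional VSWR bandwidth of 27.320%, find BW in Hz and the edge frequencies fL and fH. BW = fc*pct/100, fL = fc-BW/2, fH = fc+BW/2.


BW = 3.7912e+09 * 27.320/100 = 1.035756e+09 Hz
fL = 3.7912e+09 - 1.035756e+09/2 = 3.273e+09 Hz
fH = 3.7912e+09 + 1.035756e+09/2 = 4.309e+09 Hz

BW=1.036e+09 Hz, fL=3.273e+09 Hz, fH=4.309e+09 Hz


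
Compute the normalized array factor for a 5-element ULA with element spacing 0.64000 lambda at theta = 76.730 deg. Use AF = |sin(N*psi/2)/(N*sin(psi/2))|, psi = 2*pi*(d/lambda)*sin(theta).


psi = 2*pi*0.64000*sin(76.730 deg) = 3.913868 rad
AF = |sin(5*3.913868/2) / (5*sin(3.913868/2))| = 0.07603

0.07603


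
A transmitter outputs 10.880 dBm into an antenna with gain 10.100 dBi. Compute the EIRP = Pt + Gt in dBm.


EIRP = Pt + Gt = 10.880 + 10.100 = 20.98 dBm

20.98 dBm


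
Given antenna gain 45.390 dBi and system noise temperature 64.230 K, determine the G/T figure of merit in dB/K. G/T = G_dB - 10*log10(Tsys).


G/T = 45.390 - 10*log10(64.230) = 45.390 - 18.07738 = 27.31 dB/K

27.31 dB/K


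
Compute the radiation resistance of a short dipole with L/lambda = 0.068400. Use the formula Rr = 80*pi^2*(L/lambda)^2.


Rr = 80 * pi^2 * (0.068400)^2 = 80 * 9.869604 * 4.678560e-03 = 3.694 ohm

3.694 ohm


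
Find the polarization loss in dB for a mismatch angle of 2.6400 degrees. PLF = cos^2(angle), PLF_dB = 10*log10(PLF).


PLF_linear = cos^2(2.6400 deg) = 0.9978784
PLF_dB = 10 * log10(0.9978784) = -9.224e-03 dB

-9.224e-03 dB


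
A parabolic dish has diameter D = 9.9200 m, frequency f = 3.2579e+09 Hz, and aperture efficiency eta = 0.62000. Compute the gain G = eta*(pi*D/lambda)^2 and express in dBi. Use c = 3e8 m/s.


lambda = c / f = 3.0000e+08 / 3.2579e+09 = 0.09208386 m
G_linear = 0.62000 * (pi * 9.9200 / 0.09208386)^2 = 71014.62
G_dBi = 10 * log10(71014.62) = 48.51 dBi

48.51 dBi


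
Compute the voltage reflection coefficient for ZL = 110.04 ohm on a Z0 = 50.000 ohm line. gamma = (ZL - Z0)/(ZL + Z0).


gamma = (110.04 - 50.000) / (110.04 + 50.000) = 0.3752

0.3752


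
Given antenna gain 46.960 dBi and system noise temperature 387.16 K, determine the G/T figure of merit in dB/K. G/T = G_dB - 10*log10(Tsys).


G/T = 46.960 - 10*log10(387.16) = 46.960 - 25.87890 = 21.08 dB/K

21.08 dB/K


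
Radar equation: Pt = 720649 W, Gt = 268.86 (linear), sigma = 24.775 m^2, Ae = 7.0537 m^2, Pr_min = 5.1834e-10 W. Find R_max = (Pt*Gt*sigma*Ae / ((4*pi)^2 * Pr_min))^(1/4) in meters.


R^4 = 720649*268.86*24.775*7.0537 / ((4*pi)^2 * 5.1834e-10) = 4.136625e+17
R_max = 4.136625e+17^0.25 = 25361 m

25361 m


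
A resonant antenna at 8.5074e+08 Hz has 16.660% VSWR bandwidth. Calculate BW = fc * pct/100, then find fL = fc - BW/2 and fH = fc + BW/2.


BW = 8.5074e+08 * 16.660/100 = 1.417333e+08 Hz
fL = 8.5074e+08 - 1.417333e+08/2 = 7.799e+08 Hz
fH = 8.5074e+08 + 1.417333e+08/2 = 9.216e+08 Hz

BW=1.417e+08 Hz, fL=7.799e+08 Hz, fH=9.216e+08 Hz


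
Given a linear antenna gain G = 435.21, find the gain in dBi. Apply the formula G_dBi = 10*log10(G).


G_dBi = 10 * log10(435.21) = 26.39 dBi

26.39 dBi


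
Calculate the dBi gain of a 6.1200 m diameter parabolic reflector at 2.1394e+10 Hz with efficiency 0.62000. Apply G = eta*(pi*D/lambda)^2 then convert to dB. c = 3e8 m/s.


lambda = c / f = 3.0000e+08 / 2.1394e+10 = 0.01402262 m
G_linear = 0.62000 * (pi * 6.1200 / 0.01402262)^2 = 1.165564e+06
G_dBi = 10 * log10(1.165564e+06) = 60.67 dBi

60.67 dBi


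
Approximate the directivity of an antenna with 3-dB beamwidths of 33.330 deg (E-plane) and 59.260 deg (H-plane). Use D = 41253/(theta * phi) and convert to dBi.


D_linear = 41253 / (33.330 * 59.260) = 20.88616
D_dBi = 10 * log10(20.88616) = 13.20 dBi

13.20 dBi


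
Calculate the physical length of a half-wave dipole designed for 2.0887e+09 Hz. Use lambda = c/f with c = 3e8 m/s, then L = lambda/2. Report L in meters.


lambda = c / f = 3.0000e+08 / 2.0887e+09 = 0.1436300 m
L = lambda / 2 = 0.1436300 / 2 = 0.07182 m

0.07182 m


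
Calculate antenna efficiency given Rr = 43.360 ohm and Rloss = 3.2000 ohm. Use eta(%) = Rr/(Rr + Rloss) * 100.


eta = 43.360 / (43.360 + 3.2000) * 100 = 93.13%

93.13%


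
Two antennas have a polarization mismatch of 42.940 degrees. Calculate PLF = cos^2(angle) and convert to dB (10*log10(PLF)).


PLF_linear = cos^2(42.940 deg) = 0.5359228
PLF_dB = 10 * log10(0.5359228) = -2.709 dB

-2.709 dB


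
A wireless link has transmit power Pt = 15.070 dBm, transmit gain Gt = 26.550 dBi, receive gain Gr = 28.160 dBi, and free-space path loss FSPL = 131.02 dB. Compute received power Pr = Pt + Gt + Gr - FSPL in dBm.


Pr = 15.070 + 26.550 + 28.160 - 131.02 = -61.24 dBm

-61.24 dBm


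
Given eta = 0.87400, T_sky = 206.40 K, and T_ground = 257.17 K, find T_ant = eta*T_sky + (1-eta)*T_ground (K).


T_ant = 0.87400 * 206.40 + (1 - 0.87400) * 257.17 = 212.8 K

212.8 K


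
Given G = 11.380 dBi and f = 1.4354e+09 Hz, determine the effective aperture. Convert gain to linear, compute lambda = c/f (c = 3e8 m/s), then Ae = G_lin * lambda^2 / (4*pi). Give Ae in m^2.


lambda = c / f = 3.0000e+08 / 1.4354e+09 = 0.2090010 m
G_linear = 10^(11.380/10) = 13.74042
Ae = G_linear * lambda^2 / (4*pi) = 13.74042 * 0.2090010^2 / (4*pi) = 0.04776 m^2

0.04776 m^2


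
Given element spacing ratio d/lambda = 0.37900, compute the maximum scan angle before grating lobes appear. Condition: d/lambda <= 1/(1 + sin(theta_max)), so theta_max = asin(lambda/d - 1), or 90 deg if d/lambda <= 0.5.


lambda/d - 1 = 1/0.37900 - 1 = 1.638522 >= 1
d/lambda <= 0.5, so the array can scan to endfire without grating lobes: theta_max = 90 deg

90 deg


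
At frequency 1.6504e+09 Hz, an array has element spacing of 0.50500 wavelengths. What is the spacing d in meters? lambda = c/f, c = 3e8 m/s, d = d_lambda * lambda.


lambda = c / f = 3.0000e+08 / 1.6504e+09 = 0.1817741 m
d = 0.50500 * 0.1817741 = 0.09180 m

0.09180 m


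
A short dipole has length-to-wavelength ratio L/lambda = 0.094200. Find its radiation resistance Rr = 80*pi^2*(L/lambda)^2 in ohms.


Rr = 80 * pi^2 * (0.094200)^2 = 80 * 9.869604 * 8.873640e-03 = 7.006 ohm

7.006 ohm


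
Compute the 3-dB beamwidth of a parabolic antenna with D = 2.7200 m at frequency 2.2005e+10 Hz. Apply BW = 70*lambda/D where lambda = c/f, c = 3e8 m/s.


lambda = c / f = 3.0000e+08 / 2.2005e+10 = 0.01363327 m
BW = 70 * 0.01363327 / 2.7200 = 0.3509 deg

0.3509 deg


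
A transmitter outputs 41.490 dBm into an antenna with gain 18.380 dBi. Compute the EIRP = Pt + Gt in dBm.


EIRP = Pt + Gt = 41.490 + 18.380 = 59.87 dBm

59.87 dBm


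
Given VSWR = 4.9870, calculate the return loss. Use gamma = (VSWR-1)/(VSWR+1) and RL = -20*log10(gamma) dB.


gamma = (4.9870 - 1) / (4.9870 + 1) = 0.6659429
RL = -20 * log10(0.6659429) = 3.531 dB

3.531 dB


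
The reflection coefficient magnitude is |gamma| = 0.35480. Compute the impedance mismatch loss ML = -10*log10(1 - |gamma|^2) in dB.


ML = -10 * log10(1 - 0.35480^2) = -10 * log10(0.87411696) = 0.5843 dB

0.5843 dB


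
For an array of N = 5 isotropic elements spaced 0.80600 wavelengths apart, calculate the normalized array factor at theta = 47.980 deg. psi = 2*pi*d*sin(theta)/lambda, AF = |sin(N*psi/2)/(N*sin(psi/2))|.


psi = 2*pi*0.80600*sin(47.980 deg) = 3.762286 rad
AF = |sin(5*3.762286/2) / (5*sin(3.762286/2))| = 4.004e-03

4.004e-03


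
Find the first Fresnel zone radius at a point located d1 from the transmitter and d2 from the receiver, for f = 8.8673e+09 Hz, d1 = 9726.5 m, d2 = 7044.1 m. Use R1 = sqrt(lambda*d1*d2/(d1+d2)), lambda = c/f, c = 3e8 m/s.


lambda = c / f = 3.0000e+08 / 8.8673e+09 = 0.03383217 m
R1 = sqrt(0.03383217 * 9726.5 * 7044.1 / (9726.5 + 7044.1)) = 11.76 m

11.76 m


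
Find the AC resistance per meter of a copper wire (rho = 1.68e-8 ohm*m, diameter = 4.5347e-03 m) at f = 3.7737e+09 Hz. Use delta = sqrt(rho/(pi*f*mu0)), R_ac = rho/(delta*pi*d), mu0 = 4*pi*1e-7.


delta = sqrt(1.68e-8 / (pi * 3.7737e+09 * 4*pi*1e-7)) = 1.061918e-06 m
R_ac = 1.68e-8 / (1.061918e-06 * pi * 4.5347e-03) = 1.111 ohm/m

1.111 ohm/m


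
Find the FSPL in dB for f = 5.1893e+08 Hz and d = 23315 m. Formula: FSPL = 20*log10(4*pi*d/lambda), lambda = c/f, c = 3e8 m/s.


lambda = c / f = 3.0000e+08 / 5.1893e+08 = 0.5781127 m
FSPL = 20 * log10(4*pi*23315/0.5781127) = 114.1 dB

114.1 dB


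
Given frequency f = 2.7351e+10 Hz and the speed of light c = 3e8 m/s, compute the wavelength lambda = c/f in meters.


lambda = c / f = 3.0000e+08 / 2.7351e+10 = 0.01097 m

0.01097 m


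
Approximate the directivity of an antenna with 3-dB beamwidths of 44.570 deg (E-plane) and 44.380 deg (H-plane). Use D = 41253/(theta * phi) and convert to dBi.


D_linear = 41253 / (44.570 * 44.380) = 20.85574
D_dBi = 10 * log10(20.85574) = 13.19 dBi

13.19 dBi


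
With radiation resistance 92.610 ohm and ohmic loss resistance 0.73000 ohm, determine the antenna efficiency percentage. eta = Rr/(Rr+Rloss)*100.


eta = 92.610 / (92.610 + 0.73000) * 100 = 99.22%

99.22%


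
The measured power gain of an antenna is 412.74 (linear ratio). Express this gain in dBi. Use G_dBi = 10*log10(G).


G_dBi = 10 * log10(412.74) = 26.16 dBi

26.16 dBi


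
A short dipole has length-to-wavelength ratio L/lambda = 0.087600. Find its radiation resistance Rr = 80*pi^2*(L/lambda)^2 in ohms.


Rr = 80 * pi^2 * (0.087600)^2 = 80 * 9.869604 * 7.673760e-03 = 6.059 ohm

6.059 ohm


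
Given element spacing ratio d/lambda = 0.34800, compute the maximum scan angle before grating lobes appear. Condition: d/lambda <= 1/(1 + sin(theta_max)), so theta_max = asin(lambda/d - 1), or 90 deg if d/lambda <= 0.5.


lambda/d - 1 = 1/0.34800 - 1 = 1.873563 >= 1
d/lambda <= 0.5, so the array can scan to endfire without grating lobes: theta_max = 90 deg

90 deg


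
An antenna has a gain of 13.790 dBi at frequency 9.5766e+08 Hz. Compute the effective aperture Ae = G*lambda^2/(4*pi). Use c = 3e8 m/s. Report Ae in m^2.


lambda = c / f = 3.0000e+08 / 9.5766e+08 = 0.3132636 m
G_linear = 10^(13.790/10) = 23.93316
Ae = G_linear * lambda^2 / (4*pi) = 23.93316 * 0.3132636^2 / (4*pi) = 0.1869 m^2

0.1869 m^2
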